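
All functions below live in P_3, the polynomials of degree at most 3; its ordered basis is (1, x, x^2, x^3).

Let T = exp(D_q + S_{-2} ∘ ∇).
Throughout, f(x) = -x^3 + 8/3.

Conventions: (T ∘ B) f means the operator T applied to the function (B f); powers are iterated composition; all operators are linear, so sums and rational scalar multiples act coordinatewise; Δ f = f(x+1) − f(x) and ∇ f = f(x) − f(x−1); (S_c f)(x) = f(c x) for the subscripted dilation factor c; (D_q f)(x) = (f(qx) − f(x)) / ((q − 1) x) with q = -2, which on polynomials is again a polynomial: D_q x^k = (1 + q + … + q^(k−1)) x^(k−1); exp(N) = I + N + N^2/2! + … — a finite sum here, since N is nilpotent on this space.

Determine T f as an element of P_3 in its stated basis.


the image equals g(x) = -x^3 - 15x^2 + (63/2)x + 169/6

order-1 term: -15x^2 - 6x - 1
order-2 term: (75/2)x + 3/2
order-3 term: 25
the series for exp(D_q + S_{-2} ∘ ∇) f terminates at order 3
exp(D_q + S_{-2} ∘ ∇) f = -x^3 - 15x^2 + (63/2)x + 169/6


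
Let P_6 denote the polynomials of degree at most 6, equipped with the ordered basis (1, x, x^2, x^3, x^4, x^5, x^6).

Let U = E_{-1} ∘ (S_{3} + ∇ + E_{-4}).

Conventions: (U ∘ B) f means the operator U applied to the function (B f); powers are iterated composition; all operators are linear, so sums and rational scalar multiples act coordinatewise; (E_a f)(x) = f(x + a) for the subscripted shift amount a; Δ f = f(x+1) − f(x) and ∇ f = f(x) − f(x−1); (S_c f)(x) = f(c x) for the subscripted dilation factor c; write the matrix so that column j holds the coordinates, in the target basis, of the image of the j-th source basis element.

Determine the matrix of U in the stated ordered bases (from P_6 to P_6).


the matrix is [[2, -7, 31, -145, 691, -3337, 16291]; [0, 4, -26, 147, -796, 4265, -22938]; [0, 0, 10, -93, 618, -3610, 20085]; [0, 0, 0, 28, -340, 2650, -16940]; [0, 0, 0, 0, 82, -1235, 11265]; [0, 0, 0, 0, 0, 244, -4398]; [0, 0, 0, 0, 0, 0, 730]] (rows listed top to bottom)

image of 1: 2
image of x: 4x - 7
image of x^2: 10x^2 - 26x + 31
image of x^3: 28x^3 - 93x^2 + 147x - 145
image of x^4: 82x^4 - 340x^3 + 618x^2 - 796x + 691
image of x^5: 244x^5 - 1235x^4 + 2650x^3 - 3610x^2 + 4265x - 3337
image of x^6: 730x^6 - 4398x^5 + 11265x^4 - 16940x^3 + 20085x^2 - 22938x + 16291
each image's coordinates form column j of the matrix


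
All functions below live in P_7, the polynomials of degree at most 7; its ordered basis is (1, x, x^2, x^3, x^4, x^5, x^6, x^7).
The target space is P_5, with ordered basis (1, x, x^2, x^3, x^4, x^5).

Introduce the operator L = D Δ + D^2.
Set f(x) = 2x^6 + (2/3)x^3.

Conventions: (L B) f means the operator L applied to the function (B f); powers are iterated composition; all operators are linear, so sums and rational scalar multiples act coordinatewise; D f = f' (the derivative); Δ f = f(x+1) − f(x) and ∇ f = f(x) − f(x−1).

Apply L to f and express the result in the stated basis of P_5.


Δ f = 12x^5 + 30x^4 + 40x^3 + 32x^2 + 14x + 8/3
D Δ f = 60x^4 + 120x^3 + 120x^2 + 64x + 14
D f = 12x^5 + 2x^2
D D f = 60x^4 + 4x
(D Δ + D^2) f = 120x^4 + 120x^3 + 120x^2 + 68x + 14

g(x) = 120x^4 + 120x^3 + 120x^2 + 68x + 14


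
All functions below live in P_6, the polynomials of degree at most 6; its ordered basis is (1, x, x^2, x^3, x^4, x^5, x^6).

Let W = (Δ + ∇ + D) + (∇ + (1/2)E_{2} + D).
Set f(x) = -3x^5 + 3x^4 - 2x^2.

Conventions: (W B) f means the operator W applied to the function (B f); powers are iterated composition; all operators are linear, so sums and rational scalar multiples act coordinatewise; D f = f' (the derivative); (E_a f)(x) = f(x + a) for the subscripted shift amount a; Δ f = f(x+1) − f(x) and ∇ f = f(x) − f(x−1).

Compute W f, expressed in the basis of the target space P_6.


Δ f = -15x^4 - 18x^3 - 12x^2 - 7x - 2
∇ f = -15x^4 + 42x^3 - 48x^2 + 23x - 4
D f = -15x^4 + 12x^3 - 4x
(Δ + ∇ + D) f = -45x^4 + 36x^3 - 60x^2 + 12x - 6
∇ f = -15x^4 + 42x^3 - 48x^2 + 23x - 4
E_{2} f = -3x^5 - 27x^4 - 96x^3 - 170x^2 - 152x - 56
((1/2)E_{2}) f = -(3/2)x^5 - (27/2)x^4 - 48x^3 - 85x^2 - 76x - 28
D f = -15x^4 + 12x^3 - 4x
(∇ + (1/2)E_{2} + D) f = -(3/2)x^5 - (87/2)x^4 + 6x^3 - 133x^2 - 57x - 32
((Δ + ∇ + D) + (∇ + (1/2)E_{2} + D)) f = -(3/2)x^5 - (177/2)x^4 + 42x^3 - 193x^2 - 45x - 38

the image equals g(x) = -(3/2)x^5 - (177/2)x^4 + 42x^3 - 193x^2 - 45x - 38


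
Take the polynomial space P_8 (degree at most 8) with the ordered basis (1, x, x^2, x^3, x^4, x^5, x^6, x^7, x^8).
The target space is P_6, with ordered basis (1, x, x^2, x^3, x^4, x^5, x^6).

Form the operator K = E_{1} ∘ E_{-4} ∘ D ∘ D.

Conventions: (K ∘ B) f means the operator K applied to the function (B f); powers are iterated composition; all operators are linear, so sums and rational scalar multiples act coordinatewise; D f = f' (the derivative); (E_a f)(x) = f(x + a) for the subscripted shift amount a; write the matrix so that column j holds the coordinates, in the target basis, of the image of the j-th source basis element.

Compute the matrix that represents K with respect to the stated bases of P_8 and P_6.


the matrix is [[0, 0, 2, -18, 108, -540, 2430, -10206, 40824]; [0, 0, 0, 6, -72, 540, -3240, 17010, -81648]; [0, 0, 0, 0, 12, -180, 1620, -11340, 68040]; [0, 0, 0, 0, 0, 20, -360, 3780, -30240]; [0, 0, 0, 0, 0, 0, 30, -630, 7560]; [0, 0, 0, 0, 0, 0, 0, 42, -1008]; [0, 0, 0, 0, 0, 0, 0, 0, 56]] (rows listed top to bottom)

image of 1: 0
image of x: 0
image of x^2: 2
image of x^3: 6x - 18
image of x^4: 12x^2 - 72x + 108
image of x^5: 20x^3 - 180x^2 + 540x - 540
image of x^6: 30x^4 - 360x^3 + 1620x^2 - 3240x + 2430
image of x^7: 42x^5 - 630x^4 + 3780x^3 - 11340x^2 + 17010x - 10206
image of x^8: 56x^6 - 1008x^5 + 7560x^4 - 30240x^3 + 68040x^2 - 81648x + 40824
each image's coordinates form column j of the matrix


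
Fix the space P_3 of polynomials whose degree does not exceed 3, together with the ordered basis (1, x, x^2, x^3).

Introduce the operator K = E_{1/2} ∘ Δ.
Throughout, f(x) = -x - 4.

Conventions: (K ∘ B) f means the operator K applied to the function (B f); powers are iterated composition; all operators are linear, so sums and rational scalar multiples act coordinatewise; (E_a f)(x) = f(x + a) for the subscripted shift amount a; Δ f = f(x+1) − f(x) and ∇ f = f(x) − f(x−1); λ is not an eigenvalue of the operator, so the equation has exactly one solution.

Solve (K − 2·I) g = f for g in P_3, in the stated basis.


write g with unknown coordinates in the stated basis and equate coefficients in (K − 2·I) g = f
solving from the highest basis element down gives g = (1/2)x + 9/4
check: K g = 1/2
so K g − 2·g = -x - 4 = f ✓

g(x) = (1/2)x + 9/4


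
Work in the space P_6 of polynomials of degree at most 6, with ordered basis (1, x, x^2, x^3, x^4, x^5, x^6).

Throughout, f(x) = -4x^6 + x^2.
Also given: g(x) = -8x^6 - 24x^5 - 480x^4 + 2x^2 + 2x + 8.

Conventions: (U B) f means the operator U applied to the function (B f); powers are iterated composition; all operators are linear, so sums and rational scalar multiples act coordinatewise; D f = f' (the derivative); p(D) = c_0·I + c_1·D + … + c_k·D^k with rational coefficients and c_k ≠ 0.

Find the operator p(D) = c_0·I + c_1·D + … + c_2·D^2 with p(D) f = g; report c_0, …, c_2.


c_0 = 2, c_1 = 1, c_2 = 4

D^0 f = -4x^6 + x^2
D^1 f = -24x^5 + 2x
D^2 f = -120x^4 + 2
matching coefficients of g against c_0 f + c_1 Df + … from the top degree down determines the c_i
solution: c_0 = 2, c_1 = 1, c_2 = 4


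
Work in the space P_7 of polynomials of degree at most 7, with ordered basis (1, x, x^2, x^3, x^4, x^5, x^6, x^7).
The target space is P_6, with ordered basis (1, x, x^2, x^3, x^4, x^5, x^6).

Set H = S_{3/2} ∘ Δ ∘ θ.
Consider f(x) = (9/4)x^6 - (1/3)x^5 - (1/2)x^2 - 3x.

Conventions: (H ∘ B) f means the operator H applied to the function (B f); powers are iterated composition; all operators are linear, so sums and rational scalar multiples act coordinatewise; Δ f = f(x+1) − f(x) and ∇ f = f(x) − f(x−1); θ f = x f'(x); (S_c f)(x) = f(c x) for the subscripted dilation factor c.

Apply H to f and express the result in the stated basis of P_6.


the result is g(x) = (19683/32)x^5 + (31455/32)x^4 + 855x^3 + (3345/8)x^2 + 106x + 47/6

θ f = (27/2)x^6 - (5/3)x^5 - x^2 - 3x
Δ θ f = 81x^5 + (1165/6)x^4 + (760/3)x^3 + (1115/6)x^2 + (212/3)x + 47/6
S_{3/2} Δ θ f = (19683/32)x^5 + (31455/32)x^4 + 855x^3 + (3345/8)x^2 + 106x + 47/6


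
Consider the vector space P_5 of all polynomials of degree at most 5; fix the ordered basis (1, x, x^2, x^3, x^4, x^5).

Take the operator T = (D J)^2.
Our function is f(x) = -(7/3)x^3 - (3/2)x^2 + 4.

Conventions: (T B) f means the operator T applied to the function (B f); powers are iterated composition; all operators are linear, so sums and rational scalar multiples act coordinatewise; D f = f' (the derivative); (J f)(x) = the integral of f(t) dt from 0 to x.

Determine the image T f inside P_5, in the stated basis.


the result is g(x) = -(7/3)x^3 - (3/2)x^2 + 4

J f = -(7/12)x^4 - (1/2)x^3 + 4x
D J f = -(7/3)x^3 - (3/2)x^2 + 4
J (D J) f = -(7/12)x^4 - (1/2)x^3 + 4x
D J (D J) f = -(7/3)x^3 - (3/2)x^2 + 4


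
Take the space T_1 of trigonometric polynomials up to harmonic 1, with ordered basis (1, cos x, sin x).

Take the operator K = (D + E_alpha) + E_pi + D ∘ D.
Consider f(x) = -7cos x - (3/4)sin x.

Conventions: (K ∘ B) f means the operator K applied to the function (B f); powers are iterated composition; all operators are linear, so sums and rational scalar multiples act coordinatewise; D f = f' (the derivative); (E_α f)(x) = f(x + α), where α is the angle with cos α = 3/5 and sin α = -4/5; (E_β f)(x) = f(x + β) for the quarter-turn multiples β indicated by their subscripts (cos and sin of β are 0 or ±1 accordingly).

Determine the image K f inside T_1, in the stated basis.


the image equals g(x) = (193/20)cos x + (49/20)sin x

D f = -(3/4)cos x + 7sin x
E_alpha f = -(18/5)cos x - (121/20)sin x
(D + E_alpha) f = -(87/20)cos x + (19/20)sin x
E_pi f = 7cos x + (3/4)sin x
D f = -(3/4)cos x + 7sin x
D D f = 7cos x + (3/4)sin x
((D + E_alpha) + E_pi + D ∘ D) f = (193/20)cos x + (49/20)sin x


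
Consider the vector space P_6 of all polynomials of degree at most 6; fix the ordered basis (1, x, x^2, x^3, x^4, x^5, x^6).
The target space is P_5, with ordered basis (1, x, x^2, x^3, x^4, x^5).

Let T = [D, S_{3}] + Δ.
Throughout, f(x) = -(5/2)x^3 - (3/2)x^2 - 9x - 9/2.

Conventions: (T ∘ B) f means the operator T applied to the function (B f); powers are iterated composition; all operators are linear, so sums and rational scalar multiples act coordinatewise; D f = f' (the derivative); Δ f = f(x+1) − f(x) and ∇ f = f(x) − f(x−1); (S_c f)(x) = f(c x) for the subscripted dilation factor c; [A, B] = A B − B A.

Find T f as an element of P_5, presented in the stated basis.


S_{3} f = -(135/2)x^3 - (27/2)x^2 - 27x - 9/2
D S_{3} f = -(405/2)x^2 - 27x - 27
D f = -(15/2)x^2 - 3x - 9
S_{3} D f = -(135/2)x^2 - 9x - 9
[D, S_{3}] f = -135x^2 - 18x - 18
Δ f = -(15/2)x^2 - (21/2)x - 13
([D, S_{3}] + Δ) f = -(285/2)x^2 - (57/2)x - 31

g(x) = -(285/2)x^2 - (57/2)x - 31


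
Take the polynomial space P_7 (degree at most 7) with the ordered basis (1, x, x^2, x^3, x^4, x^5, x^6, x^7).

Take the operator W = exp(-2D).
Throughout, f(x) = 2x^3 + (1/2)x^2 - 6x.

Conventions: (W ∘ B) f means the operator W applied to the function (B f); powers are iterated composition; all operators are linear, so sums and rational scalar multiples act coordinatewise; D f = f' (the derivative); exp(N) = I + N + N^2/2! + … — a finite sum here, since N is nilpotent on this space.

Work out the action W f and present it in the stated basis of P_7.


the result is g(x) = 2x^3 - (23/2)x^2 + 16x - 2

order-1 term: -12x^2 - 2x + 12
order-2 term: 24x + 2
order-3 term: -16
the series for exp(-2D) f terminates at order 3
exp(-2D) f = 2x^3 - (23/2)x^2 + 16x - 2


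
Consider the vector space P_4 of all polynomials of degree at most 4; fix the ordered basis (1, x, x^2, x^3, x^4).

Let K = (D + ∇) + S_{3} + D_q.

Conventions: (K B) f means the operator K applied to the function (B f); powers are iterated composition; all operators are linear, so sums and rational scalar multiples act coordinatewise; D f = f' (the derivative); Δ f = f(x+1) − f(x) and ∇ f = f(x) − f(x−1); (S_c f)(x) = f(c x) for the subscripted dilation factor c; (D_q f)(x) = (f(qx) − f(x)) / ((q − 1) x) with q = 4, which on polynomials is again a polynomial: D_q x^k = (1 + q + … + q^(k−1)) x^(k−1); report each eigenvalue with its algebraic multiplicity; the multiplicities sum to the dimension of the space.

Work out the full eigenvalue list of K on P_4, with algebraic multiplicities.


image of 1: 1
image of x: 3x + 3
image of x^2: 9x^2 + 9x - 1
image of x^3: 27x^3 + 27x^2 - 3x + 1
image of x^4: 81x^4 + 93x^3 - 6x^2 + 4x - 1
the matrix is upper triangular; its diagonal is (1, 3, 9, 27, 81)
for a triangular matrix the eigenvalues are the diagonal entries, with algebraic multiplicity their repetition count

λ = 1 (multiplicity 1), λ = 3 (multiplicity 1), λ = 9 (multiplicity 1), λ = 27 (multiplicity 1), λ = 81 (multiplicity 1)


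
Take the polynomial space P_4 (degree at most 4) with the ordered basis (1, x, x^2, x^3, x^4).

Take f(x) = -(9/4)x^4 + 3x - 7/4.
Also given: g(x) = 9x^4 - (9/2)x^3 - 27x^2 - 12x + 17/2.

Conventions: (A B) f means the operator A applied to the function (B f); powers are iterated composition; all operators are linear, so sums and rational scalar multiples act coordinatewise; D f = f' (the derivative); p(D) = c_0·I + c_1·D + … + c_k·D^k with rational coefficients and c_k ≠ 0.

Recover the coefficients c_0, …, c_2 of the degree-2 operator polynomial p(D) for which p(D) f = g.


c_0 = -4, c_1 = 1/2, c_2 = 1

D^0 f = -(9/4)x^4 + 3x - 7/4
D^1 f = -9x^3 + 3
D^2 f = -27x^2
matching coefficients of g against c_0 f + c_1 Df + … from the top degree down determines the c_i
solution: c_0 = -4, c_1 = 1/2, c_2 = 1


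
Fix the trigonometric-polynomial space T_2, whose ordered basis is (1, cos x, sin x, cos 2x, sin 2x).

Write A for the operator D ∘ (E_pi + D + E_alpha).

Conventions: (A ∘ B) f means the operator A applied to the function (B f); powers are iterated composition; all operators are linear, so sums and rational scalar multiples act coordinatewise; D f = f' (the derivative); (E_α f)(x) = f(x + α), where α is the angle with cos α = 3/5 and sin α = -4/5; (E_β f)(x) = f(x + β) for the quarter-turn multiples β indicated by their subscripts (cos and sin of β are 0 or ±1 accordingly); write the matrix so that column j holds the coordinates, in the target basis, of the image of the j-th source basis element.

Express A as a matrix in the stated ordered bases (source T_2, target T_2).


image of 1: 0
image of cos x: -(1/5)cos x + (2/5)sin x
image of sin x: -(2/5)cos x - (1/5)sin x
image of cos 2x: -(52/25)cos 2x - (36/25)sin 2x
image of sin 2x: (36/25)cos 2x - (52/25)sin 2x
each image's coordinates form column j of the matrix

the matrix is [[0, 0, 0, 0, 0]; [0, -1/5, -2/5, 0, 0]; [0, 2/5, -1/5, 0, 0]; [0, 0, 0, -52/25, 36/25]; [0, 0, 0, -36/25, -52/25]] (rows listed top to bottom)


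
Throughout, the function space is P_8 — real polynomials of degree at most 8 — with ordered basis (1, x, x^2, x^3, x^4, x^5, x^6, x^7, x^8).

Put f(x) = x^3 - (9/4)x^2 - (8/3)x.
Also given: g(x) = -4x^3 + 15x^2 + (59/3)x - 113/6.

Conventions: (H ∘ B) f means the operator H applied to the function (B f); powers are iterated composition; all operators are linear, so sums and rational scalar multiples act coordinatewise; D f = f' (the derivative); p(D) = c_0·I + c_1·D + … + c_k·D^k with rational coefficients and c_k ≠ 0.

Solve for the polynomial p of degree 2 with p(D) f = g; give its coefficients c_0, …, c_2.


c_0 = -4, c_1 = 2, c_2 = 3

D^0 f = x^3 - (9/4)x^2 - (8/3)x
D^1 f = 3x^2 - (9/2)x - 8/3
D^2 f = 6x - 9/2
matching coefficients of g against c_0 f + c_1 Df + … from the top degree down determines the c_i
solution: c_0 = -4, c_1 = 2, c_2 = 3


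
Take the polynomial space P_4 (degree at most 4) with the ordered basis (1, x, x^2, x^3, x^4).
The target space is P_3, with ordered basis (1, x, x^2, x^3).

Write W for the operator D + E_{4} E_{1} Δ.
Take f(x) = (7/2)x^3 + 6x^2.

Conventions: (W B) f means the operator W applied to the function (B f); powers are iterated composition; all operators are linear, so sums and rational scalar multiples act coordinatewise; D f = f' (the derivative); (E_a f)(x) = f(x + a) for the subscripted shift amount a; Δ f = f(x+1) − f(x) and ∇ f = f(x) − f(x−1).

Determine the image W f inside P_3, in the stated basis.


g(x) = 21x^2 + (279/2)x + 769/2

D f = (21/2)x^2 + 12x
Δ f = (21/2)x^2 + (45/2)x + 19/2
E_{1} Δ f = (21/2)x^2 + (87/2)x + 85/2
E_{4} E_{1} Δ f = (21/2)x^2 + (255/2)x + 769/2
(D + E_{4} E_{1} Δ) f = 21x^2 + (279/2)x + 769/2


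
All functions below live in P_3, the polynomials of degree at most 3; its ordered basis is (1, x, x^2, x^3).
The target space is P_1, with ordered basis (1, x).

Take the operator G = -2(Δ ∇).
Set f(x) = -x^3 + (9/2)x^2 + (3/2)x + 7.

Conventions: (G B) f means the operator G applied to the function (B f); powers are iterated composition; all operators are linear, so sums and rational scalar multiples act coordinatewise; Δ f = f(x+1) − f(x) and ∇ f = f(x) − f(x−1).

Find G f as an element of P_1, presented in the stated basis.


the image equals g(x) = 12x - 18

∇ f = -3x^2 + 12x - 4
Δ ∇ f = -6x + 9
(-2(Δ ∇)) f = 12x - 18


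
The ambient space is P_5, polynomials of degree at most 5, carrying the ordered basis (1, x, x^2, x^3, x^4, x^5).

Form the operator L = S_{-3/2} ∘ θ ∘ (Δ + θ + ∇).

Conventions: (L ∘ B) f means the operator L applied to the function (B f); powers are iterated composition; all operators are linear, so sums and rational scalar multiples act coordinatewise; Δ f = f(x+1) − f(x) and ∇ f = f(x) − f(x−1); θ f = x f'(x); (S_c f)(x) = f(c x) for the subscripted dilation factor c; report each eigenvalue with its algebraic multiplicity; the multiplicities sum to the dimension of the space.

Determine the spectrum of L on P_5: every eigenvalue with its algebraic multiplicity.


image of 1: 0
image of x: -(3/2)x
image of x^2: 9x^2 - 6x
image of x^3: -(243/8)x^3 + 27x^2
image of x^4: 81x^4 - 81x^3 - 12x
image of x^5: -(6075/32)x^5 + (405/2)x^4 + 90x^2
the matrix is upper triangular; its diagonal is (0, -3/2, 9, -243/8, 81, -6075/32)
for a triangular matrix the eigenvalues are the diagonal entries, with algebraic multiplicity their repetition count

λ = -6075/32 (multiplicity 1), λ = -243/8 (multiplicity 1), λ = -3/2 (multiplicity 1), λ = 0 (multiplicity 1), λ = 9 (multiplicity 1), λ = 81 (multiplicity 1)


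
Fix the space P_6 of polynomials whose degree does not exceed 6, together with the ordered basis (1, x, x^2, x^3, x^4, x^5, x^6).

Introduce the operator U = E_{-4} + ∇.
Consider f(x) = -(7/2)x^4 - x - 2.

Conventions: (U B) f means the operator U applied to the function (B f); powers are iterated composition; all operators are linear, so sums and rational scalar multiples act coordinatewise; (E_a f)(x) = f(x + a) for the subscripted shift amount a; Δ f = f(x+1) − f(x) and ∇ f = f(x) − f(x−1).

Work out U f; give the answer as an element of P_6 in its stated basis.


E_{-4} f = -(7/2)x^4 + 56x^3 - 336x^2 + 895x - 894
∇ f = -14x^3 + 21x^2 - 14x + 5/2
(E_{-4} + ∇) f = -(7/2)x^4 + 42x^3 - 315x^2 + 881x - 1783/2

g(x) = -(7/2)x^4 + 42x^3 - 315x^2 + 881x - 1783/2


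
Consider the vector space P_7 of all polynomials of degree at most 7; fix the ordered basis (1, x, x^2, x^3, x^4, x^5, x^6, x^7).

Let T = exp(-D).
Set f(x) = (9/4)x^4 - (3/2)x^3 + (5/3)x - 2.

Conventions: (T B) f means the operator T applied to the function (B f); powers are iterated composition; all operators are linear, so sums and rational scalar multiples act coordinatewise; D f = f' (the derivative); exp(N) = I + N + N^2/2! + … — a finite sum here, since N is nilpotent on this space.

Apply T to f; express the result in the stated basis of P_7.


order-1 term: -9x^3 + (9/2)x^2 - 5/3
order-2 term: (27/2)x^2 - (9/2)x
order-3 term: -9x + 3/2
order-4 term: 9/4
the series for exp(-D) f terminates at order 4
exp(-D) f = (9/4)x^4 - (21/2)x^3 + 18x^2 - (71/6)x + 1/12

the result is g(x) = (9/4)x^4 - (21/2)x^3 + 18x^2 - (71/6)x + 1/12


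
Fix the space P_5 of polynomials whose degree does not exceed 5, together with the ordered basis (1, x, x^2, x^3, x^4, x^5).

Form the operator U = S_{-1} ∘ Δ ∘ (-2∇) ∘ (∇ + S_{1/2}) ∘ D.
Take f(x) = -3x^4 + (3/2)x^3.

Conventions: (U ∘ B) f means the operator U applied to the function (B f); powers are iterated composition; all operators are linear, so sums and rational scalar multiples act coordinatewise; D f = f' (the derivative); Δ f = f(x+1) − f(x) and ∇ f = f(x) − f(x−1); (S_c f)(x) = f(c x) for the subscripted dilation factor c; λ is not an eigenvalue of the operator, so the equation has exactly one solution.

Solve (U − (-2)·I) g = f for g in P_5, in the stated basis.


write g with unknown coordinates in the stated basis and equate coefficients in (U − (-2)·I) g = f
solving from the highest basis element down gives g = -(3/2)x^4 + (3/4)x^3 + (9/2)x - 279/8
check: U g = -9x + 279/4
so U g − (-2)·g = -3x^4 + (3/2)x^3 = f ✓

the result is g(x) = -(3/2)x^4 + (3/4)x^3 + (9/2)x - 279/8


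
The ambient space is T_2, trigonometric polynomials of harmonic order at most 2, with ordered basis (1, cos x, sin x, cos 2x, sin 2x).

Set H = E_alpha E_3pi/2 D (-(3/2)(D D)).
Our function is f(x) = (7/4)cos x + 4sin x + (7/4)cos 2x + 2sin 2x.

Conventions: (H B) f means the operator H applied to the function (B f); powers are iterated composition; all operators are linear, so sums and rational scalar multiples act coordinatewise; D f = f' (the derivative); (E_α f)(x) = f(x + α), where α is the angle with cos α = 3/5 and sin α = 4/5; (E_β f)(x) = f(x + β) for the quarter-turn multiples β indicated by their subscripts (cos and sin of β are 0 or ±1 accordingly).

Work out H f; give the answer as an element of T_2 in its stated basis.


the result is g(x) = (51/8)cos x + (3/2)sin x + (672/25)cos 2x + (429/25)sin 2x

D f = 4cos x - (7/4)sin x + 4cos 2x - (7/2)sin 2x
D D f = -(7/4)cos x - 4sin x - 7cos 2x - 8sin 2x
(-(3/2)(D D)) f = (21/8)cos x + 6sin x + (21/2)cos 2x + 12sin 2x
D (-(3/2)(D D)) f = 6cos x - (21/8)sin x + 24cos 2x - 21sin 2x
E_3pi/2 D (-(3/2)(D D)) f = (21/8)cos x + 6sin x - 24cos 2x + 21sin 2x
E_alpha (E_3pi/2 D) (-(3/2)(D D)) f = (51/8)cos x + (3/2)sin x + (672/25)cos 2x + (429/25)sin 2x


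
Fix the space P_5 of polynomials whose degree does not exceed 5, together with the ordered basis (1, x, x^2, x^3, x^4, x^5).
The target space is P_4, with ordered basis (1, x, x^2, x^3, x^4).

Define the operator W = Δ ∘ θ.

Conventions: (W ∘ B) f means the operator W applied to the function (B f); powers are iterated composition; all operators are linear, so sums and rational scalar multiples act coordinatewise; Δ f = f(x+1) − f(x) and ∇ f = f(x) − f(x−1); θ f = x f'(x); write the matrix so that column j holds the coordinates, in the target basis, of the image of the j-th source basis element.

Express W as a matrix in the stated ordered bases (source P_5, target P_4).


image of 1: 0
image of x: 1
image of x^2: 4x + 2
image of x^3: 9x^2 + 9x + 3
image of x^4: 16x^3 + 24x^2 + 16x + 4
image of x^5: 25x^4 + 50x^3 + 50x^2 + 25x + 5
each image's coordinates form column j of the matrix

the matrix is [[0, 1, 2, 3, 4, 5]; [0, 0, 4, 9, 16, 25]; [0, 0, 0, 9, 24, 50]; [0, 0, 0, 0, 16, 50]; [0, 0, 0, 0, 0, 25]] (rows listed top to bottom)


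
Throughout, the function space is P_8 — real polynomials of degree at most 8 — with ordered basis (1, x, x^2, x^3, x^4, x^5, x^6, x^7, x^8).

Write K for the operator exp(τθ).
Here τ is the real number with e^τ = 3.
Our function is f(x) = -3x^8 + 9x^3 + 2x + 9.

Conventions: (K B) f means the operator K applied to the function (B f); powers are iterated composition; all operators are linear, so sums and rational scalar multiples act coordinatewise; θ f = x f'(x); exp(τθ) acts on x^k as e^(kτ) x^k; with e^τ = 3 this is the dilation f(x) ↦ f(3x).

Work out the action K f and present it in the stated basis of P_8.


the image equals g(x) = -19683x^8 + 243x^3 + 6x + 9

exp(τθ) x^k = e^(kτ) x^k; with e^τ = 3 this sends x^k to 3^k x^k
x ↦ 3 x
x^3 ↦ 27 x^3
x^8 ↦ 6561 x^8
applying this coordinatewise to f: exp(τθ) f = -19683x^8 + 243x^3 + 6x + 9


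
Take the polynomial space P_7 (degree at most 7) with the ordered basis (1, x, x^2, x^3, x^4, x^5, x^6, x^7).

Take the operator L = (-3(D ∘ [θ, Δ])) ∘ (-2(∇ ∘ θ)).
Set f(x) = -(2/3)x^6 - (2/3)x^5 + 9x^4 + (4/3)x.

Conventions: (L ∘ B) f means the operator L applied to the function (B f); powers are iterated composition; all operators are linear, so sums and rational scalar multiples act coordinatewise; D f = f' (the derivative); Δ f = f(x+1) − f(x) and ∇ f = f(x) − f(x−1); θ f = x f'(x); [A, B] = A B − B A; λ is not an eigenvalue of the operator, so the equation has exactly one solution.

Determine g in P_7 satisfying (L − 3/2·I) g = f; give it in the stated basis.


the image equals g(x) = (4/9)x^6 + (4/9)x^5 - 6x^4 - 1280x^3 - (7360/3)x^2 + (4408/9)x + 835328/9

write g with unknown coordinates in the stated basis and equate coefficients in (L − 3/2·I) g = f
solving from the highest basis element down gives g = (4/9)x^6 + (4/9)x^5 - 6x^4 - 1280x^3 - (7360/3)x^2 + (4408/9)x + 835328/9
check: L g = -1920x^3 - 3680x^2 + 736x + 417664/3
so L g − 3/2·g = -(2/3)x^6 - (2/3)x^5 + 9x^4 + (4/3)x = f ✓


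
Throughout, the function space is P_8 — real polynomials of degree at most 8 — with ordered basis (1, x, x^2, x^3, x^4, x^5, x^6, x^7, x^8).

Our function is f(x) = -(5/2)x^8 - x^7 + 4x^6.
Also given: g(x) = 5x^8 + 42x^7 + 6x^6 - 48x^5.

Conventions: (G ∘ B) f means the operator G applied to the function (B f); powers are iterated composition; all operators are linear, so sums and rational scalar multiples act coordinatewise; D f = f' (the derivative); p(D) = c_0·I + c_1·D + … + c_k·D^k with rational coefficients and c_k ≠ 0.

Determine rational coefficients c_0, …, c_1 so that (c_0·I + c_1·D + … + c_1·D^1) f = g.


D^0 f = -(5/2)x^8 - x^7 + 4x^6
D^1 f = -20x^7 - 7x^6 + 24x^5
matching coefficients of g against c_0 f + c_1 Df + … from the top degree down determines the c_i
solution: c_0 = -2, c_1 = -2

p(D) = -2·I − 2·D, i.e. c_0 = -2, c_1 = -2


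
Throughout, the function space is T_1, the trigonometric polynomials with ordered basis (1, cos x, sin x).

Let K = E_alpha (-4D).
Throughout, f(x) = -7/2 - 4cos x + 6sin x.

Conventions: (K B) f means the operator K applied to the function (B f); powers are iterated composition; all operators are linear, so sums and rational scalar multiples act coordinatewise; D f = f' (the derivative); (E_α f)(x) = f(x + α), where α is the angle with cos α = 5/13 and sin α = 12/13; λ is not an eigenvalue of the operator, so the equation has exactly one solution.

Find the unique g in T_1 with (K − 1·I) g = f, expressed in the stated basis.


the result is g(x) = 7/2 - (4/25)cos x + (58/25)sin x

write g with unknown coordinates in the stated basis and equate coefficients in (K − 1·I) g = f
solving from the highest basis element down gives g = 7/2 - (4/25)cos x + (58/25)sin x
check: K g = -(104/25)cos x + (208/25)sin x
so K g − 1·g = -7/2 - 4cos x + 6sin x = f ✓


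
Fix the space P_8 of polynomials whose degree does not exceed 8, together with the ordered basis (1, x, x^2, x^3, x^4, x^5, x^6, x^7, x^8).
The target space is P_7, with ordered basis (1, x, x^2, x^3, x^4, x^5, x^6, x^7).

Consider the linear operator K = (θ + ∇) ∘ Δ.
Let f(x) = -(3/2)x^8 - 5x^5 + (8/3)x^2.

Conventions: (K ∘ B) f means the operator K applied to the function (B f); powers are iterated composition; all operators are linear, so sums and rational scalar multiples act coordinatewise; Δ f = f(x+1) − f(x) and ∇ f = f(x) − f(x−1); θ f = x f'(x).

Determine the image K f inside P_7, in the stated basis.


g(x) = -84x^7 - 336x^6 - 420x^5 - 730x^4 - 502x^3 - 268x^2 - (245/3)x + 7/3

Δ f = -12x^7 - 42x^6 - 84x^5 - 130x^4 - 134x^3 - 92x^2 - (95/3)x - 23/6
θ Δ f = -84x^7 - 252x^6 - 420x^5 - 520x^4 - 402x^3 - 184x^2 - (95/3)x
∇ Δ f = -84x^6 - 210x^4 - 100x^3 - 84x^2 - 50x + 7/3
(θ + ∇) Δ f = -84x^7 - 336x^6 - 420x^5 - 730x^4 - 502x^3 - 268x^2 - (245/3)x + 7/3


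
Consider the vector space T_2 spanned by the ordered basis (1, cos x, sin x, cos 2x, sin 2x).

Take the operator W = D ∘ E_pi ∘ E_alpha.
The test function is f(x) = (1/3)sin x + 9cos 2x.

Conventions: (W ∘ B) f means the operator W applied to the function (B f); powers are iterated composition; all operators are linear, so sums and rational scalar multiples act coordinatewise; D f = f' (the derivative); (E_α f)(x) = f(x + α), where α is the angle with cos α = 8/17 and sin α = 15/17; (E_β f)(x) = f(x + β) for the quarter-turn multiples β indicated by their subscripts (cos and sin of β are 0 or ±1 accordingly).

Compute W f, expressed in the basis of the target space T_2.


g(x) = -(8/51)cos x + (5/17)sin x - (4320/289)cos 2x + (2898/289)sin 2x

E_alpha f = (5/17)cos x + (8/51)sin x - (1449/289)cos 2x - (2160/289)sin 2x
E_pi E_alpha f = -(5/17)cos x - (8/51)sin x - (1449/289)cos 2x - (2160/289)sin 2x
D E_pi E_alpha f = -(8/51)cos x + (5/17)sin x - (4320/289)cos 2x + (2898/289)sin 2x


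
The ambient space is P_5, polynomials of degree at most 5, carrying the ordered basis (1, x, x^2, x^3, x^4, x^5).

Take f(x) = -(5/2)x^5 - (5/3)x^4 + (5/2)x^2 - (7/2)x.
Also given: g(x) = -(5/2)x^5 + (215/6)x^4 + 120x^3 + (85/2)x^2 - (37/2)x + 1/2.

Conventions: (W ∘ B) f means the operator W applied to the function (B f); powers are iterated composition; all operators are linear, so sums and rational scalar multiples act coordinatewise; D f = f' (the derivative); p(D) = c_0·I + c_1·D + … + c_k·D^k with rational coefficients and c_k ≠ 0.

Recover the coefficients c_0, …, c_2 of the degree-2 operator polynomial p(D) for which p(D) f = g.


D^0 f = -(5/2)x^5 - (5/3)x^4 + (5/2)x^2 - (7/2)x
D^1 f = -(25/2)x^4 - (20/3)x^3 + 5x - 7/2
D^2 f = -50x^3 - 20x^2 + 5
matching coefficients of g against c_0 f + c_1 Df + … from the top degree down determines the c_i
solution: c_0 = 1, c_1 = -3, c_2 = -2

p(D) = I − 3·D − 2·D^2, i.e. c_0 = 1, c_1 = -3, c_2 = -2


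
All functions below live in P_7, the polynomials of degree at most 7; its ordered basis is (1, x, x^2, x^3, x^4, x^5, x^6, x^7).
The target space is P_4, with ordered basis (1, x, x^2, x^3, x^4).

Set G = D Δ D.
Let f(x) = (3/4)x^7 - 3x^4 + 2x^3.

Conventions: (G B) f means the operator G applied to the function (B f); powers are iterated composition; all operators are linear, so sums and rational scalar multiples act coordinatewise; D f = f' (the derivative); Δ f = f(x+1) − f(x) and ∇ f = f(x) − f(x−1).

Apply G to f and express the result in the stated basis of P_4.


g(x) = (315/2)x^4 + 315x^3 + 315x^2 + (171/2)x + 15/2

D f = (21/4)x^6 - 12x^3 + 6x^2
Δ D f = (63/2)x^5 + (315/4)x^4 + 105x^3 + (171/4)x^2 + (15/2)x - 3/4
D Δ D f = (315/2)x^4 + 315x^3 + 315x^2 + (171/2)x + 15/2


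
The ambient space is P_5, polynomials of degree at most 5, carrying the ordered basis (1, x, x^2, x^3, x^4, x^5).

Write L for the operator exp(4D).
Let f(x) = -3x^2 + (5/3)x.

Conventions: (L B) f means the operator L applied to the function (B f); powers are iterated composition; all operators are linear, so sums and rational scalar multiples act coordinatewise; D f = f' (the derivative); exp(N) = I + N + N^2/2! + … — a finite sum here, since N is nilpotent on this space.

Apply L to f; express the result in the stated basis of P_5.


order-1 term: -24x + 20/3
order-2 term: -48
the series for exp(4D) f terminates at order 2
exp(4D) f = -3x^2 - (67/3)x - 124/3

the result is g(x) = -3x^2 - (67/3)x - 124/3


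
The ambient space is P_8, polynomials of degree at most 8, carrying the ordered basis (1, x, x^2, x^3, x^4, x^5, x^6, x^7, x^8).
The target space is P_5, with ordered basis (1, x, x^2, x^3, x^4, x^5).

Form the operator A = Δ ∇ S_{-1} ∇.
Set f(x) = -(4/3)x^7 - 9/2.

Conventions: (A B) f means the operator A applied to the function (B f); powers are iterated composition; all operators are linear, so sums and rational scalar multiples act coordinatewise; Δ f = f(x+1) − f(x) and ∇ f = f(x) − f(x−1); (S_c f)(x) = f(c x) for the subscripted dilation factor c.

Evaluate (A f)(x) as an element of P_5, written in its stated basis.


∇ f = -(28/3)x^6 + 28x^5 - (140/3)x^4 + (140/3)x^3 - 28x^2 + (28/3)x - 4/3
S_{-1} ∇ f = -(28/3)x^6 - 28x^5 - (140/3)x^4 - (140/3)x^3 - 28x^2 - (28/3)x - 4/3
∇ S_{-1} ∇ f = -56x^5 - (280/3)x^3 - (56/3)x
Δ (∇ S_{-1} ∇) f = -280x^4 - 560x^3 - 840x^2 - 560x - 168

the result is g(x) = -280x^4 - 560x^3 - 840x^2 - 560x - 168


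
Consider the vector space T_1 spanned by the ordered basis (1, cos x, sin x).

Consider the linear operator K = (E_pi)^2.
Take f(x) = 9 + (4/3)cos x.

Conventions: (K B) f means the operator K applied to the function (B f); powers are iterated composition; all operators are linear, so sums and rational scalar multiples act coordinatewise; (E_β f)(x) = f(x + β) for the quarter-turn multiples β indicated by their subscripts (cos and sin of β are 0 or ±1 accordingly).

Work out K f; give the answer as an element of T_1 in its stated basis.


E_pi f = 9 - (4/3)cos x
E_pi E_pi f = 9 + (4/3)cos x

the result is g(x) = 9 + (4/3)cos x


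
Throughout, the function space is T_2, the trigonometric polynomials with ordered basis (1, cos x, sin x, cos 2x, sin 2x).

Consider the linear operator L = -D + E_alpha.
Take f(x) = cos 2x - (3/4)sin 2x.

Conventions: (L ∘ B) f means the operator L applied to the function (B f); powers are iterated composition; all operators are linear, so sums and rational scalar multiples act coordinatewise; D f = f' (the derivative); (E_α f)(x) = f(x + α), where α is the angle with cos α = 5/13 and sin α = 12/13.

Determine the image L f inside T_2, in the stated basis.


D f = -(3/2)cos 2x - 2sin 2x
(-D) f = (3/2)cos 2x + 2sin 2x
E_alpha f = -(209/169)cos 2x - (123/676)sin 2x
(-D + E_alpha) f = (89/338)cos 2x + (1229/676)sin 2x

the image equals g(x) = (89/338)cos 2x + (1229/676)sin 2x


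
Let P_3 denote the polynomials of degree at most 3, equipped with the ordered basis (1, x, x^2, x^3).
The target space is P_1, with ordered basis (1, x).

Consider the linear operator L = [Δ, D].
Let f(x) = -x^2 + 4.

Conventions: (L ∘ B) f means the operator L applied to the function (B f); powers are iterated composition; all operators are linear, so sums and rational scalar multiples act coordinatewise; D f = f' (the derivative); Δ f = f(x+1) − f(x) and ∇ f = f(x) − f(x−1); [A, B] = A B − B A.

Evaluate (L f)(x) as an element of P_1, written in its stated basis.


the image equals g(x) = 0

D f = -2x
Δ D f = -2
Δ f = -2x - 1
D Δ f = -2
[Δ, D] f = 0


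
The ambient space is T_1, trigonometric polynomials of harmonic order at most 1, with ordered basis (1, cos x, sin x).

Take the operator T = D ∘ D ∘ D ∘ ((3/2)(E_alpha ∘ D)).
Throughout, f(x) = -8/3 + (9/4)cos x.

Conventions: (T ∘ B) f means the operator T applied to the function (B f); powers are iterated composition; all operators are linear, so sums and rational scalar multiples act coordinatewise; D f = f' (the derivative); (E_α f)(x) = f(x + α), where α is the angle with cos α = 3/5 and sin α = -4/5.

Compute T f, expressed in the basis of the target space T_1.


the image equals g(x) = (81/40)cos x + (27/10)sin x

D f = -(9/4)sin x
E_alpha D f = (9/5)cos x - (27/20)sin x
((3/2)(E_alpha ∘ D)) f = (27/10)cos x - (81/40)sin x
D ((3/2)(E_alpha ∘ D)) f = -(81/40)cos x - (27/10)sin x
D D ((3/2)(E_alpha ∘ D)) f = -(27/10)cos x + (81/40)sin x
D D D ((3/2)(E_alpha ∘ D)) f = (81/40)cos x + (27/10)sin x


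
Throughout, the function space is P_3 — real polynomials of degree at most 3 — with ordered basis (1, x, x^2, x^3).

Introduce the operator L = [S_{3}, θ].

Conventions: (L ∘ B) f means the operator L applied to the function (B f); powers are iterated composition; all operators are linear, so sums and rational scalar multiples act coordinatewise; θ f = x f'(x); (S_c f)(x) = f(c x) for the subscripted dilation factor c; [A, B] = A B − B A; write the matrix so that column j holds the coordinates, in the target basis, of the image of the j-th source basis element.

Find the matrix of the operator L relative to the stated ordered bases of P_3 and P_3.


the matrix is [[0, 0, 0, 0]; [0, 0, 0, 0]; [0, 0, 0, 0]; [0, 0, 0, 0]] (rows listed top to bottom)

image of 1: 0
image of x: 0
image of x^2: 0
image of x^3: 0
each image's coordinates form column j of the matrix


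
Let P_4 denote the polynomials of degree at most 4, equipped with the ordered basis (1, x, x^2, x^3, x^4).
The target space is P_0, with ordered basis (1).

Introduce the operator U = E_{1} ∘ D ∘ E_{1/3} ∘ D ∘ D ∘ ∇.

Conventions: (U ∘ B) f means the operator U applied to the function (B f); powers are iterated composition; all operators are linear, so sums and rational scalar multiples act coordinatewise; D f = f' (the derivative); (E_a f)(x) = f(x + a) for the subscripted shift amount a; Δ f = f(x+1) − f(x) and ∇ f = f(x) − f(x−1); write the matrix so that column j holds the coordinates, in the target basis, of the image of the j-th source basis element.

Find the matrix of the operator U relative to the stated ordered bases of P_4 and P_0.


image of 1: 0
image of x: 0
image of x^2: 0
image of x^3: 0
image of x^4: 24
each image's coordinates form column j of the matrix

the matrix is [[0, 0, 0, 0, 24]] (rows listed top to bottom)


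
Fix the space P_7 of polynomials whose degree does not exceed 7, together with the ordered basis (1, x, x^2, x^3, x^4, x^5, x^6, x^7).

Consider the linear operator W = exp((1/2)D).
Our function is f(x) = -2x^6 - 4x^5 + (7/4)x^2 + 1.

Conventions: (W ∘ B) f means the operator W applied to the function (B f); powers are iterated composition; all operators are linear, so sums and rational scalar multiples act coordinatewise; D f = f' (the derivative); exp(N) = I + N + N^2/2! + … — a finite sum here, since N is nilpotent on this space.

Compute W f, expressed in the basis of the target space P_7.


the image equals g(x) = -2x^6 - 10x^5 - (35/2)x^4 - 15x^3 - (41/8)x^2 + (1/8)x + 41/32

order-1 term: -6x^5 - 10x^4 + (7/4)x
order-2 term: -(15/2)x^4 - 10x^3 + 7/16
order-3 term: -5x^3 - 5x^2
order-4 term: -(15/8)x^2 - (5/4)x
order-5 term: -(3/8)x - 1/8
order-6 term: -1/32
the series for exp((1/2)D) f terminates at order 6
exp((1/2)D) f = -2x^6 - 10x^5 - (35/2)x^4 - 15x^3 - (41/8)x^2 + (1/8)x + 41/32


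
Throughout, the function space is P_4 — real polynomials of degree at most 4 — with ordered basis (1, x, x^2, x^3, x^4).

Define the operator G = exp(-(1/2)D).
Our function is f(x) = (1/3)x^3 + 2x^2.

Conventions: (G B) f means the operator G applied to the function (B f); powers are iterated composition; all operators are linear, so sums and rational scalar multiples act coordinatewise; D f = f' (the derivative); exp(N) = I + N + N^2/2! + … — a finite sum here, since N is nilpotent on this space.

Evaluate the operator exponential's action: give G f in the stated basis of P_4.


order-1 term: -(1/2)x^2 - 2x
order-2 term: (1/4)x + 1/2
order-3 term: -1/24
the series for exp(-(1/2)D) f terminates at order 3
exp(-(1/2)D) f = (1/3)x^3 + (3/2)x^2 - (7/4)x + 11/24

the image equals g(x) = (1/3)x^3 + (3/2)x^2 - (7/4)x + 11/24


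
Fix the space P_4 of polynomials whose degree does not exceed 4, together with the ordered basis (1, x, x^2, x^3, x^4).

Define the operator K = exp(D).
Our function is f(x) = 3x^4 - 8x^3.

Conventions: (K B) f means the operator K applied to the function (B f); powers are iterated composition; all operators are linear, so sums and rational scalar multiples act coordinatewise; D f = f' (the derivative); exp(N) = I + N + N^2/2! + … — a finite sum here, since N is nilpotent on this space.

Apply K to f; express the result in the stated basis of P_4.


order-1 term: 12x^3 - 24x^2
order-2 term: 18x^2 - 24x
order-3 term: 12x - 8
order-4 term: 3
the series for exp(D) f terminates at order 4
exp(D) f = 3x^4 + 4x^3 - 6x^2 - 12x - 5

g(x) = 3x^4 + 4x^3 - 6x^2 - 12x - 5
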